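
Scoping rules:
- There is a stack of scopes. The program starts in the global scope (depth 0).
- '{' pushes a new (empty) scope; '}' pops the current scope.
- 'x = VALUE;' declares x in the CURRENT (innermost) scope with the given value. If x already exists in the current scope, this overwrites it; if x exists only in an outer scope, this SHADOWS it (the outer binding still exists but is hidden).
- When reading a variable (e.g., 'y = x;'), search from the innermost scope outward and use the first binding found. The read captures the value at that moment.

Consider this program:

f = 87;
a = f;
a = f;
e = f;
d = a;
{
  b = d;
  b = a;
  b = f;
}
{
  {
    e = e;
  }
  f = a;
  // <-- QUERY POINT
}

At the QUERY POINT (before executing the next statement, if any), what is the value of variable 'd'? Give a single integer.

Answer: 87

Derivation:
Step 1: declare f=87 at depth 0
Step 2: declare a=(read f)=87 at depth 0
Step 3: declare a=(read f)=87 at depth 0
Step 4: declare e=(read f)=87 at depth 0
Step 5: declare d=(read a)=87 at depth 0
Step 6: enter scope (depth=1)
Step 7: declare b=(read d)=87 at depth 1
Step 8: declare b=(read a)=87 at depth 1
Step 9: declare b=(read f)=87 at depth 1
Step 10: exit scope (depth=0)
Step 11: enter scope (depth=1)
Step 12: enter scope (depth=2)
Step 13: declare e=(read e)=87 at depth 2
Step 14: exit scope (depth=1)
Step 15: declare f=(read a)=87 at depth 1
Visible at query point: a=87 d=87 e=87 f=87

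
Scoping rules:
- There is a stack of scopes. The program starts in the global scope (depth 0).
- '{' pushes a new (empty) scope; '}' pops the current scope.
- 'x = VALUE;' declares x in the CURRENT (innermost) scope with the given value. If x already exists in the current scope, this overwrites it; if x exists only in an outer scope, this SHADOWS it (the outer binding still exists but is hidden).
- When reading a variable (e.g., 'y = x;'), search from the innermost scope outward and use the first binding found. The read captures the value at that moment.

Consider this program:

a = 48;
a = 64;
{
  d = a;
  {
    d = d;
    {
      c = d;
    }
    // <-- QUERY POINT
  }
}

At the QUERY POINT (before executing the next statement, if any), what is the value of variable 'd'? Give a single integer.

Answer: 64

Derivation:
Step 1: declare a=48 at depth 0
Step 2: declare a=64 at depth 0
Step 3: enter scope (depth=1)
Step 4: declare d=(read a)=64 at depth 1
Step 5: enter scope (depth=2)
Step 6: declare d=(read d)=64 at depth 2
Step 7: enter scope (depth=3)
Step 8: declare c=(read d)=64 at depth 3
Step 9: exit scope (depth=2)
Visible at query point: a=64 d=64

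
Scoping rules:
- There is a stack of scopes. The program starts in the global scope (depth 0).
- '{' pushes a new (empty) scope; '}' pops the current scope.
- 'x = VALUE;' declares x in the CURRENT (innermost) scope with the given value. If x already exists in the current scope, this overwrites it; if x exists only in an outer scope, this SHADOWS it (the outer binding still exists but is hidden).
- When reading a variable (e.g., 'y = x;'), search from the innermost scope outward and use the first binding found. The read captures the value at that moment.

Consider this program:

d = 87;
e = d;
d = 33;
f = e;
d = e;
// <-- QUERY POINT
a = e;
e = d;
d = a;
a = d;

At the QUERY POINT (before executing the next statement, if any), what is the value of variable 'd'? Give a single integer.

Step 1: declare d=87 at depth 0
Step 2: declare e=(read d)=87 at depth 0
Step 3: declare d=33 at depth 0
Step 4: declare f=(read e)=87 at depth 0
Step 5: declare d=(read e)=87 at depth 0
Visible at query point: d=87 e=87 f=87

Answer: 87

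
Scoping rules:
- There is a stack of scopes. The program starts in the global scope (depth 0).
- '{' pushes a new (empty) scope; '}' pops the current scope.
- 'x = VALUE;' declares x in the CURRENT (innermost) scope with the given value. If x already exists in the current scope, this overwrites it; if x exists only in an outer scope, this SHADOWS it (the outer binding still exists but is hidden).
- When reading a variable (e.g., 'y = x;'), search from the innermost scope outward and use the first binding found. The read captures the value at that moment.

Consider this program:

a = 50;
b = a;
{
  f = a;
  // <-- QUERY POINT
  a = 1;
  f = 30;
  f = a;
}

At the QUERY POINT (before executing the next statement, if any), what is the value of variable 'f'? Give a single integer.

Step 1: declare a=50 at depth 0
Step 2: declare b=(read a)=50 at depth 0
Step 3: enter scope (depth=1)
Step 4: declare f=(read a)=50 at depth 1
Visible at query point: a=50 b=50 f=50

Answer: 50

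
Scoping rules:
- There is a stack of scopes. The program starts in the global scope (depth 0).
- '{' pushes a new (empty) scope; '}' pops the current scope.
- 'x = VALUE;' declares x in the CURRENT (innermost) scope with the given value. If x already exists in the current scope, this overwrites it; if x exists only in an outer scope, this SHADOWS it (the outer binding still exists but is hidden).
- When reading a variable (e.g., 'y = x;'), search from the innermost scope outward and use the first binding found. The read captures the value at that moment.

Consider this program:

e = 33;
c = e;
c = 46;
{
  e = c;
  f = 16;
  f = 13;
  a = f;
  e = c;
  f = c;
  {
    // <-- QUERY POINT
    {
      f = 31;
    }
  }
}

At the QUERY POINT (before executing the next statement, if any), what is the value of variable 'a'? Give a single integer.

Answer: 13

Derivation:
Step 1: declare e=33 at depth 0
Step 2: declare c=(read e)=33 at depth 0
Step 3: declare c=46 at depth 0
Step 4: enter scope (depth=1)
Step 5: declare e=(read c)=46 at depth 1
Step 6: declare f=16 at depth 1
Step 7: declare f=13 at depth 1
Step 8: declare a=(read f)=13 at depth 1
Step 9: declare e=(read c)=46 at depth 1
Step 10: declare f=(read c)=46 at depth 1
Step 11: enter scope (depth=2)
Visible at query point: a=13 c=46 e=46 f=46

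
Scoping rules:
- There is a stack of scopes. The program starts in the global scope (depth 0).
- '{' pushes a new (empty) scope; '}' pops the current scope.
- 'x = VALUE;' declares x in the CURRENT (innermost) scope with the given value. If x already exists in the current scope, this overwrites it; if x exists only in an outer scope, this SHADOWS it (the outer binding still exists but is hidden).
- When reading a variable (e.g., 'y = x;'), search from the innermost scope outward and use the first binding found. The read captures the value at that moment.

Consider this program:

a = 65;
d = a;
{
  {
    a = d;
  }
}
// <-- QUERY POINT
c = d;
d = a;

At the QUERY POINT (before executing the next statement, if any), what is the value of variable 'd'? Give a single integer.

Step 1: declare a=65 at depth 0
Step 2: declare d=(read a)=65 at depth 0
Step 3: enter scope (depth=1)
Step 4: enter scope (depth=2)
Step 5: declare a=(read d)=65 at depth 2
Step 6: exit scope (depth=1)
Step 7: exit scope (depth=0)
Visible at query point: a=65 d=65

Answer: 65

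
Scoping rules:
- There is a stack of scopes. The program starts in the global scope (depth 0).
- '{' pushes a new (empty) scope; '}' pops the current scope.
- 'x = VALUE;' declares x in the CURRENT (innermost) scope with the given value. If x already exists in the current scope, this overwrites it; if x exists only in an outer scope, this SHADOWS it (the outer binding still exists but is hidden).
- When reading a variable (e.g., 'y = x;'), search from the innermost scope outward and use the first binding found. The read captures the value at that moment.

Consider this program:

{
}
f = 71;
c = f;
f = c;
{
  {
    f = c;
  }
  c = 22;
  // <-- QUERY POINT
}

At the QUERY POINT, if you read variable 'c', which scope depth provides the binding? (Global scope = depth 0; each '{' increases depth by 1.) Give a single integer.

Answer: 1

Derivation:
Step 1: enter scope (depth=1)
Step 2: exit scope (depth=0)
Step 3: declare f=71 at depth 0
Step 4: declare c=(read f)=71 at depth 0
Step 5: declare f=(read c)=71 at depth 0
Step 6: enter scope (depth=1)
Step 7: enter scope (depth=2)
Step 8: declare f=(read c)=71 at depth 2
Step 9: exit scope (depth=1)
Step 10: declare c=22 at depth 1
Visible at query point: c=22 f=71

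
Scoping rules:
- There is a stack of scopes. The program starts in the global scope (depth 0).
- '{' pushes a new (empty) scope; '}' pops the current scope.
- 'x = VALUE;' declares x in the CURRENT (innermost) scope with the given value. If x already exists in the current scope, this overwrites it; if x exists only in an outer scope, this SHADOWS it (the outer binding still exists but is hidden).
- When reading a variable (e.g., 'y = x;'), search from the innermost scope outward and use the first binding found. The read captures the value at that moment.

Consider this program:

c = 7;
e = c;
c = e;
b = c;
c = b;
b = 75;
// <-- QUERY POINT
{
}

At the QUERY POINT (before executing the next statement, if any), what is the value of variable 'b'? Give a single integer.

Step 1: declare c=7 at depth 0
Step 2: declare e=(read c)=7 at depth 0
Step 3: declare c=(read e)=7 at depth 0
Step 4: declare b=(read c)=7 at depth 0
Step 5: declare c=(read b)=7 at depth 0
Step 6: declare b=75 at depth 0
Visible at query point: b=75 c=7 e=7

Answer: 75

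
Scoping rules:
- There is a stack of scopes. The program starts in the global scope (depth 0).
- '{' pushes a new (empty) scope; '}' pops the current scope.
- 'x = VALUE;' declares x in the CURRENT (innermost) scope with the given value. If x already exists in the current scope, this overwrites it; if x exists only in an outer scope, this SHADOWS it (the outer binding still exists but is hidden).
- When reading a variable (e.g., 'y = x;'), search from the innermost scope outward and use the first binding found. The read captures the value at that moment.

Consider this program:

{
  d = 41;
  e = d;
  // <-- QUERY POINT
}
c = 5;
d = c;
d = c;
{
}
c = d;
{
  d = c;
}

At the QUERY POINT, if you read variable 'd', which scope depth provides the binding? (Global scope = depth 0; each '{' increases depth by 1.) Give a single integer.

Step 1: enter scope (depth=1)
Step 2: declare d=41 at depth 1
Step 3: declare e=(read d)=41 at depth 1
Visible at query point: d=41 e=41

Answer: 1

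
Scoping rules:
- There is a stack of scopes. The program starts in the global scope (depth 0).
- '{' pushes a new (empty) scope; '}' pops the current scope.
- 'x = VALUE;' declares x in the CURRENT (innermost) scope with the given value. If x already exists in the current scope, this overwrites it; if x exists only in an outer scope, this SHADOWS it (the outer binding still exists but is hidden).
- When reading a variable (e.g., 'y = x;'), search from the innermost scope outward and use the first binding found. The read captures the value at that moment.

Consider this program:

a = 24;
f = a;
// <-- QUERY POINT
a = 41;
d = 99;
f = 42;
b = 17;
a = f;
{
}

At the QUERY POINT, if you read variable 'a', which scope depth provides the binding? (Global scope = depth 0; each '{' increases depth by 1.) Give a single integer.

Answer: 0

Derivation:
Step 1: declare a=24 at depth 0
Step 2: declare f=(read a)=24 at depth 0
Visible at query point: a=24 f=24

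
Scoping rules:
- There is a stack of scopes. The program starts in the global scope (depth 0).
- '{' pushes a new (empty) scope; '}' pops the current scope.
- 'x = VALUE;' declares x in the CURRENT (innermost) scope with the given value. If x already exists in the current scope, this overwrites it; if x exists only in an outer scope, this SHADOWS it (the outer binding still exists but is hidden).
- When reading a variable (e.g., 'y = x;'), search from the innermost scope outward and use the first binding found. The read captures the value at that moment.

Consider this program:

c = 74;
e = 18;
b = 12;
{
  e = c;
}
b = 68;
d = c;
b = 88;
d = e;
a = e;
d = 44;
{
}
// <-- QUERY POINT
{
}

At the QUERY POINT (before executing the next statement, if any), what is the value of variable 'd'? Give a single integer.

Step 1: declare c=74 at depth 0
Step 2: declare e=18 at depth 0
Step 3: declare b=12 at depth 0
Step 4: enter scope (depth=1)
Step 5: declare e=(read c)=74 at depth 1
Step 6: exit scope (depth=0)
Step 7: declare b=68 at depth 0
Step 8: declare d=(read c)=74 at depth 0
Step 9: declare b=88 at depth 0
Step 10: declare d=(read e)=18 at depth 0
Step 11: declare a=(read e)=18 at depth 0
Step 12: declare d=44 at depth 0
Step 13: enter scope (depth=1)
Step 14: exit scope (depth=0)
Visible at query point: a=18 b=88 c=74 d=44 e=18

Answer: 44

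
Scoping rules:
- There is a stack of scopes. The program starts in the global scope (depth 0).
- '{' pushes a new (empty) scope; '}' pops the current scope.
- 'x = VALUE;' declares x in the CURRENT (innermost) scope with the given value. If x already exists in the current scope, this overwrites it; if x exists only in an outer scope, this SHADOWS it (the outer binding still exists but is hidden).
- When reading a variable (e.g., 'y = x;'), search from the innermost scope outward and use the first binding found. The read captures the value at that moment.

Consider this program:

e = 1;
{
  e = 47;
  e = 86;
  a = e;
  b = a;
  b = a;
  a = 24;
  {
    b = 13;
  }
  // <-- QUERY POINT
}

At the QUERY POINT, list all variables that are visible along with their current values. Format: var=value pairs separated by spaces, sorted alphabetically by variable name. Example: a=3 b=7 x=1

Answer: a=24 b=86 e=86

Derivation:
Step 1: declare e=1 at depth 0
Step 2: enter scope (depth=1)
Step 3: declare e=47 at depth 1
Step 4: declare e=86 at depth 1
Step 5: declare a=(read e)=86 at depth 1
Step 6: declare b=(read a)=86 at depth 1
Step 7: declare b=(read a)=86 at depth 1
Step 8: declare a=24 at depth 1
Step 9: enter scope (depth=2)
Step 10: declare b=13 at depth 2
Step 11: exit scope (depth=1)
Visible at query point: a=24 b=86 e=86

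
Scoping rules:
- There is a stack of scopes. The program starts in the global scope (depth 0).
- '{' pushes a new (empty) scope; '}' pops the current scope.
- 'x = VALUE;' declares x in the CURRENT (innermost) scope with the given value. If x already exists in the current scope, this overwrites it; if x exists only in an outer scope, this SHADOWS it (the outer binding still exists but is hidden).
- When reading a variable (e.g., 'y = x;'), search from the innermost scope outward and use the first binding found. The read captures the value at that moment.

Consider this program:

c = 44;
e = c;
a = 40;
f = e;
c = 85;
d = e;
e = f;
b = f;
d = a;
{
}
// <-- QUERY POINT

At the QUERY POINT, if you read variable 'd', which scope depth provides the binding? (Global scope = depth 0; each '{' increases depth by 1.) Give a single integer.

Step 1: declare c=44 at depth 0
Step 2: declare e=(read c)=44 at depth 0
Step 3: declare a=40 at depth 0
Step 4: declare f=(read e)=44 at depth 0
Step 5: declare c=85 at depth 0
Step 6: declare d=(read e)=44 at depth 0
Step 7: declare e=(read f)=44 at depth 0
Step 8: declare b=(read f)=44 at depth 0
Step 9: declare d=(read a)=40 at depth 0
Step 10: enter scope (depth=1)
Step 11: exit scope (depth=0)
Visible at query point: a=40 b=44 c=85 d=40 e=44 f=44

Answer: 0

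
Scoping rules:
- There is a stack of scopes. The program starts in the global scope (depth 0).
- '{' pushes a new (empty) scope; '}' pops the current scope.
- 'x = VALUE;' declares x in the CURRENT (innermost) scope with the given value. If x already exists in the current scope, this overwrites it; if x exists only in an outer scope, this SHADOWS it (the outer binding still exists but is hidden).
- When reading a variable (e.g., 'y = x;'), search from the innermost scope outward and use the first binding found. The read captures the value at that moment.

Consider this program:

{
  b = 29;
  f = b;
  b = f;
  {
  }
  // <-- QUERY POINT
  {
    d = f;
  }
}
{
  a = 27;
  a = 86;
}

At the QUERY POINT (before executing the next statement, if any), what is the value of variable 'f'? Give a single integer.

Answer: 29

Derivation:
Step 1: enter scope (depth=1)
Step 2: declare b=29 at depth 1
Step 3: declare f=(read b)=29 at depth 1
Step 4: declare b=(read f)=29 at depth 1
Step 5: enter scope (depth=2)
Step 6: exit scope (depth=1)
Visible at query point: b=29 f=29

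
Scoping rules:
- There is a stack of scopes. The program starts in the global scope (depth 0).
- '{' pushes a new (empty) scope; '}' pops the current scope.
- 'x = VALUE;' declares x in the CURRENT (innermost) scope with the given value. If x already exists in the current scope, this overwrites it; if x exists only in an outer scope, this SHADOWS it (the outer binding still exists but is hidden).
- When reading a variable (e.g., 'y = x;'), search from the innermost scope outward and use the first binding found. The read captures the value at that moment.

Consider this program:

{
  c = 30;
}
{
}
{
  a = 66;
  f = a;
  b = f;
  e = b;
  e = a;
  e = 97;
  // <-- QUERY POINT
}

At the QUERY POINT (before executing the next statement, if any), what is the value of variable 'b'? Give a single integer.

Answer: 66

Derivation:
Step 1: enter scope (depth=1)
Step 2: declare c=30 at depth 1
Step 3: exit scope (depth=0)
Step 4: enter scope (depth=1)
Step 5: exit scope (depth=0)
Step 6: enter scope (depth=1)
Step 7: declare a=66 at depth 1
Step 8: declare f=(read a)=66 at depth 1
Step 9: declare b=(read f)=66 at depth 1
Step 10: declare e=(read b)=66 at depth 1
Step 11: declare e=(read a)=66 at depth 1
Step 12: declare e=97 at depth 1
Visible at query point: a=66 b=66 e=97 f=66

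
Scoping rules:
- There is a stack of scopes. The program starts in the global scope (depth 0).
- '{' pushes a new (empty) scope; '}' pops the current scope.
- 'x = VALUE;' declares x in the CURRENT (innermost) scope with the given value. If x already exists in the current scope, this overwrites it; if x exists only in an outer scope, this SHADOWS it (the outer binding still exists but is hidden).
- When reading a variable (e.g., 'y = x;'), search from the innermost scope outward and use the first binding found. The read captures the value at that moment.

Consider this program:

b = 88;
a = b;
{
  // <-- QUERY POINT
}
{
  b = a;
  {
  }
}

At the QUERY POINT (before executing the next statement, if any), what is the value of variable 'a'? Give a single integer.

Step 1: declare b=88 at depth 0
Step 2: declare a=(read b)=88 at depth 0
Step 3: enter scope (depth=1)
Visible at query point: a=88 b=88

Answer: 88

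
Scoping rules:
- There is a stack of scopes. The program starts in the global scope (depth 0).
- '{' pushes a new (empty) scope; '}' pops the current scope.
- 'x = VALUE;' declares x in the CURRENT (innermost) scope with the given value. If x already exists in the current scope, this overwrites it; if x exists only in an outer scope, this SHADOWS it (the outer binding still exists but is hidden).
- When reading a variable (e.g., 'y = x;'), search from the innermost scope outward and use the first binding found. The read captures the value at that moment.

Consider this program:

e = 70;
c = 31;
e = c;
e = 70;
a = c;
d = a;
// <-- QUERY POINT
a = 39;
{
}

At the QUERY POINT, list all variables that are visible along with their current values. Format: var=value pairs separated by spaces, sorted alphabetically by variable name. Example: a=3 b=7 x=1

Step 1: declare e=70 at depth 0
Step 2: declare c=31 at depth 0
Step 3: declare e=(read c)=31 at depth 0
Step 4: declare e=70 at depth 0
Step 5: declare a=(read c)=31 at depth 0
Step 6: declare d=(read a)=31 at depth 0
Visible at query point: a=31 c=31 d=31 e=70

Answer: a=31 c=31 d=31 e=70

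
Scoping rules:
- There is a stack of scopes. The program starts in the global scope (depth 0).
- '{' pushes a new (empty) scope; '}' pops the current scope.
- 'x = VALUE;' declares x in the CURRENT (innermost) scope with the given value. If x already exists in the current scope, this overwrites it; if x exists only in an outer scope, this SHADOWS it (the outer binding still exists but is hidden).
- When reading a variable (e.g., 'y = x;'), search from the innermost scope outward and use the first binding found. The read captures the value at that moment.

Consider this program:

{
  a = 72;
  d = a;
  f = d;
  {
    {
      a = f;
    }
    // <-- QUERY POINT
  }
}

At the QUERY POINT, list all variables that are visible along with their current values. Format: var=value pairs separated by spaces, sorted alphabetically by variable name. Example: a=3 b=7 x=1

Answer: a=72 d=72 f=72

Derivation:
Step 1: enter scope (depth=1)
Step 2: declare a=72 at depth 1
Step 3: declare d=(read a)=72 at depth 1
Step 4: declare f=(read d)=72 at depth 1
Step 5: enter scope (depth=2)
Step 6: enter scope (depth=3)
Step 7: declare a=(read f)=72 at depth 3
Step 8: exit scope (depth=2)
Visible at query point: a=72 d=72 f=72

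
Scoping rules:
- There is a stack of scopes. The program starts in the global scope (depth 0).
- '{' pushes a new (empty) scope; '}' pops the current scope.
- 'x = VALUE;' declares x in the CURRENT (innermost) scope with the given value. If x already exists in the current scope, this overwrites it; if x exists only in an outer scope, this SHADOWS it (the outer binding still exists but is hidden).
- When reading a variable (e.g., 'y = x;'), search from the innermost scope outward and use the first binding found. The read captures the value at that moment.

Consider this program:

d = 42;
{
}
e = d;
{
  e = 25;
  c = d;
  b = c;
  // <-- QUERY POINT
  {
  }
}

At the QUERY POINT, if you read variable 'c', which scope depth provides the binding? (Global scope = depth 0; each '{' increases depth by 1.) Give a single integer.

Answer: 1

Derivation:
Step 1: declare d=42 at depth 0
Step 2: enter scope (depth=1)
Step 3: exit scope (depth=0)
Step 4: declare e=(read d)=42 at depth 0
Step 5: enter scope (depth=1)
Step 6: declare e=25 at depth 1
Step 7: declare c=(read d)=42 at depth 1
Step 8: declare b=(read c)=42 at depth 1
Visible at query point: b=42 c=42 d=42 e=25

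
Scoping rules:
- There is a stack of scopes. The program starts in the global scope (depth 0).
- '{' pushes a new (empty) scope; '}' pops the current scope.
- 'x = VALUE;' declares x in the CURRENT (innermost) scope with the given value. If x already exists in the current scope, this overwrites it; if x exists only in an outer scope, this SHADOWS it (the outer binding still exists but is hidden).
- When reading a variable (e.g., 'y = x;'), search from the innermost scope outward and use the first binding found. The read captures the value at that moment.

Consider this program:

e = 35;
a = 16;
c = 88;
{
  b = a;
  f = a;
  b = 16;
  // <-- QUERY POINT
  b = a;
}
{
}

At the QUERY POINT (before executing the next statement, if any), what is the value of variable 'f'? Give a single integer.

Answer: 16

Derivation:
Step 1: declare e=35 at depth 0
Step 2: declare a=16 at depth 0
Step 3: declare c=88 at depth 0
Step 4: enter scope (depth=1)
Step 5: declare b=(read a)=16 at depth 1
Step 6: declare f=(read a)=16 at depth 1
Step 7: declare b=16 at depth 1
Visible at query point: a=16 b=16 c=88 e=35 f=16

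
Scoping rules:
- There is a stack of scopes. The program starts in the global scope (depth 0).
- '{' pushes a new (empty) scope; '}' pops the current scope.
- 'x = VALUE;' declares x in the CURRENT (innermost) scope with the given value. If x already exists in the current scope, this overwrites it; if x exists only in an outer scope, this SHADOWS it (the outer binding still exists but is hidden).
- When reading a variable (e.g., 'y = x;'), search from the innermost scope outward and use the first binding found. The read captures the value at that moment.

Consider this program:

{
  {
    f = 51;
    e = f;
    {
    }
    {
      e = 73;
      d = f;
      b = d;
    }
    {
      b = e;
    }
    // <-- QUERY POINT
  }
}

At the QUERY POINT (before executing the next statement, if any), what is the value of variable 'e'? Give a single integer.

Answer: 51

Derivation:
Step 1: enter scope (depth=1)
Step 2: enter scope (depth=2)
Step 3: declare f=51 at depth 2
Step 4: declare e=(read f)=51 at depth 2
Step 5: enter scope (depth=3)
Step 6: exit scope (depth=2)
Step 7: enter scope (depth=3)
Step 8: declare e=73 at depth 3
Step 9: declare d=(read f)=51 at depth 3
Step 10: declare b=(read d)=51 at depth 3
Step 11: exit scope (depth=2)
Step 12: enter scope (depth=3)
Step 13: declare b=(read e)=51 at depth 3
Step 14: exit scope (depth=2)
Visible at query point: e=51 f=51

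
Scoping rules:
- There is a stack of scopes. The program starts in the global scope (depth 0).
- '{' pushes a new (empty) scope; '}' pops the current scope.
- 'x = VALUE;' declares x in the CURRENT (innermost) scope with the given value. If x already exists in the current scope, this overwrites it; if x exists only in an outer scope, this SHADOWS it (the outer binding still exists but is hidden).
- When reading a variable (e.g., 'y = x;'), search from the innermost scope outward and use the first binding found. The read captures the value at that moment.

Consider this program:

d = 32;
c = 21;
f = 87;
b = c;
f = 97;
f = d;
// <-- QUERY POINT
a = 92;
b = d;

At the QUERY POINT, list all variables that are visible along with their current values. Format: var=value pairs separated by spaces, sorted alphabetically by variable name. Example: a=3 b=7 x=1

Answer: b=21 c=21 d=32 f=32

Derivation:
Step 1: declare d=32 at depth 0
Step 2: declare c=21 at depth 0
Step 3: declare f=87 at depth 0
Step 4: declare b=(read c)=21 at depth 0
Step 5: declare f=97 at depth 0
Step 6: declare f=(read d)=32 at depth 0
Visible at query point: b=21 c=21 d=32 f=32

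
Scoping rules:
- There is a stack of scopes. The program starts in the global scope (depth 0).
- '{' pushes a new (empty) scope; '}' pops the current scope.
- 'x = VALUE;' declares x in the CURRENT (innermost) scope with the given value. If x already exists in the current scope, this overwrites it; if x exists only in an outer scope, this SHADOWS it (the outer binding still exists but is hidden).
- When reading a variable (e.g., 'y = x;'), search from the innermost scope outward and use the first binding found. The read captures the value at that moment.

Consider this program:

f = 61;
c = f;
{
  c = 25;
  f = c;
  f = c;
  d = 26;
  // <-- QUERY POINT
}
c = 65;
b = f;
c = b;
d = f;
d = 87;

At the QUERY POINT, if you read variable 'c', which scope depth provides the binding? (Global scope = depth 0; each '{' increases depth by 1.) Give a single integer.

Step 1: declare f=61 at depth 0
Step 2: declare c=(read f)=61 at depth 0
Step 3: enter scope (depth=1)
Step 4: declare c=25 at depth 1
Step 5: declare f=(read c)=25 at depth 1
Step 6: declare f=(read c)=25 at depth 1
Step 7: declare d=26 at depth 1
Visible at query point: c=25 d=26 f=25

Answer: 1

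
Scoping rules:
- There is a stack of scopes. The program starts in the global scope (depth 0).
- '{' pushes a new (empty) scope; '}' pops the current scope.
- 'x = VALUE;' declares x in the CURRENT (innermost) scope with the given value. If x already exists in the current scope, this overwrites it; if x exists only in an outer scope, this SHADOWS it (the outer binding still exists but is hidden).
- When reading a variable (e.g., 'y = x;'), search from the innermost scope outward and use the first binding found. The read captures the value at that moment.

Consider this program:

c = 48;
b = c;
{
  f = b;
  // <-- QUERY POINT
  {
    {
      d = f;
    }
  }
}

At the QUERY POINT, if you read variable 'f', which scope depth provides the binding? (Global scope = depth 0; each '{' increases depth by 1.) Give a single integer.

Answer: 1

Derivation:
Step 1: declare c=48 at depth 0
Step 2: declare b=(read c)=48 at depth 0
Step 3: enter scope (depth=1)
Step 4: declare f=(read b)=48 at depth 1
Visible at query point: b=48 c=48 f=48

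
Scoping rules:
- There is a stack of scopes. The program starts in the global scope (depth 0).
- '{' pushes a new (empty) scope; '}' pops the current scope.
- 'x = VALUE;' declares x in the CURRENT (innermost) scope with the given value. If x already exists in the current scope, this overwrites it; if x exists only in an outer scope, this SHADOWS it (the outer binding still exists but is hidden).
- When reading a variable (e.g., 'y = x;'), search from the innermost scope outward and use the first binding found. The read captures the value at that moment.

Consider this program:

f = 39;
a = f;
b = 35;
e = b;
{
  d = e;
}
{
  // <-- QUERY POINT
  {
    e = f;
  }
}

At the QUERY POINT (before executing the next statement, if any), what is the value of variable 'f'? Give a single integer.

Answer: 39

Derivation:
Step 1: declare f=39 at depth 0
Step 2: declare a=(read f)=39 at depth 0
Step 3: declare b=35 at depth 0
Step 4: declare e=(read b)=35 at depth 0
Step 5: enter scope (depth=1)
Step 6: declare d=(read e)=35 at depth 1
Step 7: exit scope (depth=0)
Step 8: enter scope (depth=1)
Visible at query point: a=39 b=35 e=35 f=39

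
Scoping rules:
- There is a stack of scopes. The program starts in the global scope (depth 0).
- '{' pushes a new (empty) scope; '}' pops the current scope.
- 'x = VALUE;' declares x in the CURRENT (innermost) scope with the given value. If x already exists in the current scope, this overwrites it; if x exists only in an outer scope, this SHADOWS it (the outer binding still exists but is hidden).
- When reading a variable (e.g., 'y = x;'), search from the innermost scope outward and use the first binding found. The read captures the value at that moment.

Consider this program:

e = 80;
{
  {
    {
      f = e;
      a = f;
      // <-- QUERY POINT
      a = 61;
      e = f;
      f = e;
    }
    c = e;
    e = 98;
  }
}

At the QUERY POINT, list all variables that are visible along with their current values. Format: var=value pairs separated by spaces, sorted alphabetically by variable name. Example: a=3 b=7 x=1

Answer: a=80 e=80 f=80

Derivation:
Step 1: declare e=80 at depth 0
Step 2: enter scope (depth=1)
Step 3: enter scope (depth=2)
Step 4: enter scope (depth=3)
Step 5: declare f=(read e)=80 at depth 3
Step 6: declare a=(read f)=80 at depth 3
Visible at query point: a=80 e=80 f=80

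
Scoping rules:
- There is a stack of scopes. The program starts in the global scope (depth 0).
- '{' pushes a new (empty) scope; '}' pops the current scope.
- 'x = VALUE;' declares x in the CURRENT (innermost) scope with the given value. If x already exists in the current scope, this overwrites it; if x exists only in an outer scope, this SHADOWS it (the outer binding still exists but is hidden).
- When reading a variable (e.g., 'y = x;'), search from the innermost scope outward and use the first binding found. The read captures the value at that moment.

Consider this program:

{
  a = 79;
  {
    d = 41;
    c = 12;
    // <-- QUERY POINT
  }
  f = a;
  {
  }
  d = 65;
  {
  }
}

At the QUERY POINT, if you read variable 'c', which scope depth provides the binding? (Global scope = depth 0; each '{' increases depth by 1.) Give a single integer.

Step 1: enter scope (depth=1)
Step 2: declare a=79 at depth 1
Step 3: enter scope (depth=2)
Step 4: declare d=41 at depth 2
Step 5: declare c=12 at depth 2
Visible at query point: a=79 c=12 d=41

Answer: 2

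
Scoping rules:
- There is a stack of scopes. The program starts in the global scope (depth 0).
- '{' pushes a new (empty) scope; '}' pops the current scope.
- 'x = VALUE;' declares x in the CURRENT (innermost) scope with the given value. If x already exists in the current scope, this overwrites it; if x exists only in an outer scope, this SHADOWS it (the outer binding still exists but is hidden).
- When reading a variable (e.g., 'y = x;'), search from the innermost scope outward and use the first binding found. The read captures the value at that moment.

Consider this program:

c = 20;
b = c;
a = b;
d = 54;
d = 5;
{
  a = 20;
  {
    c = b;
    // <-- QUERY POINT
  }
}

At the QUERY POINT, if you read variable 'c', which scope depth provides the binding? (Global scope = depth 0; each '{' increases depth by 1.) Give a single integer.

Answer: 2

Derivation:
Step 1: declare c=20 at depth 0
Step 2: declare b=(read c)=20 at depth 0
Step 3: declare a=(read b)=20 at depth 0
Step 4: declare d=54 at depth 0
Step 5: declare d=5 at depth 0
Step 6: enter scope (depth=1)
Step 7: declare a=20 at depth 1
Step 8: enter scope (depth=2)
Step 9: declare c=(read b)=20 at depth 2
Visible at query point: a=20 b=20 c=20 d=5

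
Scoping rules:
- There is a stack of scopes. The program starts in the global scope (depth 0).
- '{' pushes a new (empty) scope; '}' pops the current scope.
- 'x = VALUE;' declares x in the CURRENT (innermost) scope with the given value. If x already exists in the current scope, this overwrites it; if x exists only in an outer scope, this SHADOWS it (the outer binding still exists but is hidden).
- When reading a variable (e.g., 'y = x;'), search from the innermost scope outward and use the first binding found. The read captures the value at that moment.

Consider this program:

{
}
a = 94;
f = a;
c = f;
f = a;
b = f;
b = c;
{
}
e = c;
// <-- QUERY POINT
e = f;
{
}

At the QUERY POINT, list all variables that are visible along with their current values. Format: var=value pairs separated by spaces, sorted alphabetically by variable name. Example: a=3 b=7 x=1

Step 1: enter scope (depth=1)
Step 2: exit scope (depth=0)
Step 3: declare a=94 at depth 0
Step 4: declare f=(read a)=94 at depth 0
Step 5: declare c=(read f)=94 at depth 0
Step 6: declare f=(read a)=94 at depth 0
Step 7: declare b=(read f)=94 at depth 0
Step 8: declare b=(read c)=94 at depth 0
Step 9: enter scope (depth=1)
Step 10: exit scope (depth=0)
Step 11: declare e=(read c)=94 at depth 0
Visible at query point: a=94 b=94 c=94 e=94 f=94

Answer: a=94 b=94 c=94 e=94 f=94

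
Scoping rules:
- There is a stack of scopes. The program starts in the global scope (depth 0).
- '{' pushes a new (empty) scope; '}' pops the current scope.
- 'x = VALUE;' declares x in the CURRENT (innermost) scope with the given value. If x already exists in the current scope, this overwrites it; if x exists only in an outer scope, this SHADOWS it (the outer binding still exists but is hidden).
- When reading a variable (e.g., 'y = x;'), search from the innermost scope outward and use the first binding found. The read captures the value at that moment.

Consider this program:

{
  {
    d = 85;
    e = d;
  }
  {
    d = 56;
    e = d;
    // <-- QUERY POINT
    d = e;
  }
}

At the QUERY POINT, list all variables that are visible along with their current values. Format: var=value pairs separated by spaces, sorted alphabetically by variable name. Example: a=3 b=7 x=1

Answer: d=56 e=56

Derivation:
Step 1: enter scope (depth=1)
Step 2: enter scope (depth=2)
Step 3: declare d=85 at depth 2
Step 4: declare e=(read d)=85 at depth 2
Step 5: exit scope (depth=1)
Step 6: enter scope (depth=2)
Step 7: declare d=56 at depth 2
Step 8: declare e=(read d)=56 at depth 2
Visible at query point: d=56 e=56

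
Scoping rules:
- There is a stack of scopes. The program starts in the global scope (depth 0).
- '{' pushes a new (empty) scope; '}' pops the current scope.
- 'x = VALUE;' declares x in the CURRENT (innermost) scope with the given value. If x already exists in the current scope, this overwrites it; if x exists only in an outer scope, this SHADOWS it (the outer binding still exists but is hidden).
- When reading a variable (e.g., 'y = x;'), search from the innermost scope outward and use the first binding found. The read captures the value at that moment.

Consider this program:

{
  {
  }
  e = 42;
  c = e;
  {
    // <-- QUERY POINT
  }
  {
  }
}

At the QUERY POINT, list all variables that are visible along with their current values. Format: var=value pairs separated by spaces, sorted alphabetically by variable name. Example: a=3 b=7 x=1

Step 1: enter scope (depth=1)
Step 2: enter scope (depth=2)
Step 3: exit scope (depth=1)
Step 4: declare e=42 at depth 1
Step 5: declare c=(read e)=42 at depth 1
Step 6: enter scope (depth=2)
Visible at query point: c=42 e=42

Answer: c=42 e=42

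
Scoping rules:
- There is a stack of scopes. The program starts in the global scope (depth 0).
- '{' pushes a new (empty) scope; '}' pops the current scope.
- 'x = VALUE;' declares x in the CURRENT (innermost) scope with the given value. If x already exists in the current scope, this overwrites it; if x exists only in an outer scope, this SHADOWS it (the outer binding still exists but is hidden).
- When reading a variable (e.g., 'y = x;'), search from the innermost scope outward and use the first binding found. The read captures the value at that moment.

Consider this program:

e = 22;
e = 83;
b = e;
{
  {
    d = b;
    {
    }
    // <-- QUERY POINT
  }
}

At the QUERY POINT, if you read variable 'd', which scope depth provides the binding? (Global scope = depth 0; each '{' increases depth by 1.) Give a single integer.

Step 1: declare e=22 at depth 0
Step 2: declare e=83 at depth 0
Step 3: declare b=(read e)=83 at depth 0
Step 4: enter scope (depth=1)
Step 5: enter scope (depth=2)
Step 6: declare d=(read b)=83 at depth 2
Step 7: enter scope (depth=3)
Step 8: exit scope (depth=2)
Visible at query point: b=83 d=83 e=83

Answer: 2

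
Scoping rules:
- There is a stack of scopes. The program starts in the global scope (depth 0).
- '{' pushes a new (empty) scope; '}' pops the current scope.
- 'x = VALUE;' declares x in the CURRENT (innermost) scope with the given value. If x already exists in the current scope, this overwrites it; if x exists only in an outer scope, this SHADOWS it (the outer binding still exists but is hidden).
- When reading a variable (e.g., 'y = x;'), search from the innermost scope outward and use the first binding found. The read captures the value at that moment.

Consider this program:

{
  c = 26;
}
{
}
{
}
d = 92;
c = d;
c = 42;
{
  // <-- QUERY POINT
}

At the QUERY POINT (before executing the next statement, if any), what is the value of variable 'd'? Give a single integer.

Answer: 92

Derivation:
Step 1: enter scope (depth=1)
Step 2: declare c=26 at depth 1
Step 3: exit scope (depth=0)
Step 4: enter scope (depth=1)
Step 5: exit scope (depth=0)
Step 6: enter scope (depth=1)
Step 7: exit scope (depth=0)
Step 8: declare d=92 at depth 0
Step 9: declare c=(read d)=92 at depth 0
Step 10: declare c=42 at depth 0
Step 11: enter scope (depth=1)
Visible at query point: c=42 d=92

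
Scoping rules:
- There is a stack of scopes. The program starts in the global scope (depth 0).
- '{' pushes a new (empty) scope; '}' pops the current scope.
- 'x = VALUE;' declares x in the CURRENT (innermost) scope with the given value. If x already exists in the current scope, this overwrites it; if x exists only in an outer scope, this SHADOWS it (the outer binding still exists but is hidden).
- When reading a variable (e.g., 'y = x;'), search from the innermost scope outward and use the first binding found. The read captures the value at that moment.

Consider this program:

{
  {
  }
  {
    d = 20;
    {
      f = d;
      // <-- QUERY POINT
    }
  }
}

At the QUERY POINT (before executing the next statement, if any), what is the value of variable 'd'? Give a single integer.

Answer: 20

Derivation:
Step 1: enter scope (depth=1)
Step 2: enter scope (depth=2)
Step 3: exit scope (depth=1)
Step 4: enter scope (depth=2)
Step 5: declare d=20 at depth 2
Step 6: enter scope (depth=3)
Step 7: declare f=(read d)=20 at depth 3
Visible at query point: d=20 f=20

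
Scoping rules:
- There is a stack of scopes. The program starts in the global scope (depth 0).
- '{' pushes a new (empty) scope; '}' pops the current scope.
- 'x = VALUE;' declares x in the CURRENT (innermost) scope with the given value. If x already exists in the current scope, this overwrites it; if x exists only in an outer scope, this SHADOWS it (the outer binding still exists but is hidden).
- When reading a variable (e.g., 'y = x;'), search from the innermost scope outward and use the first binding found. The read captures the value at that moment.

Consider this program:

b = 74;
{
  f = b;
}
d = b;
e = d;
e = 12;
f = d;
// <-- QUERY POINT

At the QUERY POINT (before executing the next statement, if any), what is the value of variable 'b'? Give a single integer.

Answer: 74

Derivation:
Step 1: declare b=74 at depth 0
Step 2: enter scope (depth=1)
Step 3: declare f=(read b)=74 at depth 1
Step 4: exit scope (depth=0)
Step 5: declare d=(read b)=74 at depth 0
Step 6: declare e=(read d)=74 at depth 0
Step 7: declare e=12 at depth 0
Step 8: declare f=(read d)=74 at depth 0
Visible at query point: b=74 d=74 e=12 f=74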